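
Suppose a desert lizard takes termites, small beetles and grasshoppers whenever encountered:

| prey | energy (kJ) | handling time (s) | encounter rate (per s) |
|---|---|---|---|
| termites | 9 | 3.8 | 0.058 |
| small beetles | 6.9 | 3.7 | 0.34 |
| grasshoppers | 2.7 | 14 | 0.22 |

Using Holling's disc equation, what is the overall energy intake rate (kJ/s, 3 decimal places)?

0.623 kJ/s

Energy encountered per unit search time: 0.058×9 + 0.34×6.9 + 0.22×2.7 = 3.462 kJ/s.
Handling time per unit search time: 0.058×3.8 + 0.34×3.7 + 0.22×14 = 4.558.
Rate = 3.462/(1 + 4.558) = 0.6228 kJ/s.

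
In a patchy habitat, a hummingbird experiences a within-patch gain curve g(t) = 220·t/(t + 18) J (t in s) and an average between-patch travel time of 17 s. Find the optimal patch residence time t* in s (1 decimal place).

17.5 s

Optimal t* satisfies g'(t*) = g(t*)/(T + t*).
g'(t) = 220·18/(t + 18)². Setting 220·18/(t+18)² = 220t/[(t+18)(17+t)] gives 18(17+t) = t(t+18), so t² = 18×17 = 306.
t* = √306 = 17.49 s.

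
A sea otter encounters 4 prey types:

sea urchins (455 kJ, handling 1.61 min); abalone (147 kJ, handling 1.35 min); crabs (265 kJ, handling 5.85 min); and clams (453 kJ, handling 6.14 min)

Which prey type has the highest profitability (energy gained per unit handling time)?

sea urchins

Profitability E/h (kJ/min): sea urchins = 455/1.61 = 283, abalone = 147/1.35 = 109, crabs = 265/5.85 = 45.3, clams = 453/6.14 = 73.8.
Ranked: sea urchins > abalone > clams > crabs.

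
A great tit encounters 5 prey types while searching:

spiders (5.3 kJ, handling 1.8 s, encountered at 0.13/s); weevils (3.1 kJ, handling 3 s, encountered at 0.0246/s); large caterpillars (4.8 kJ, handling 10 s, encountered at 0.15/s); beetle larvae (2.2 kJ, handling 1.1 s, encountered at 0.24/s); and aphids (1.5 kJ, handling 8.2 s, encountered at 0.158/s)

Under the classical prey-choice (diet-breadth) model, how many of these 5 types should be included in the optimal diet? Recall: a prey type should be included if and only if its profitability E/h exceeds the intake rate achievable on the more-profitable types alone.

3

Profitabilities (E/h, kJ/s): spiders 2.94, beetle larvae 2, weevils 1.03, large caterpillars 0.48, aphids 0.183. Add prey in this order while the next type's profitability exceeds the intake rate on those already taken.
Rate on top 1: 0.5583. beetle larvae: 2 > 0.5583 → include.
Rate on top 2: 0.8124. weevils: 1.03 > 0.8124 → include.
Rate on top 3: 0.8228. large caterpillars: 0.48 < 0.8228 → exclude; stop.
Optimal diet: spiders, beetle larvae, weevils — 3 of 5 types.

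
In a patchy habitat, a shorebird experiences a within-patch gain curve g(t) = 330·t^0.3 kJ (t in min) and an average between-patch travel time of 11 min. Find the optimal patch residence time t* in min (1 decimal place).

Optimal t* satisfies g'(t*) = g(t*)/(T + t*).
g'(t) = 0.3·330·t^-0.7. Setting 0.3·330·t^-0.7 = 330·t^0.3/(11+t) gives 0.3(11+t) = t, so 0.70·t = 0.3×11.
t* = 0.3×11/0.70 = 4.714 min.

4.7 min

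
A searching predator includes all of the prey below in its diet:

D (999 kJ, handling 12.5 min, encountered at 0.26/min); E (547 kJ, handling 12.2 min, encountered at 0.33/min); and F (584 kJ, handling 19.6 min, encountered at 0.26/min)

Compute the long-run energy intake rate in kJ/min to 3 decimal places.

R = Σλ_iE_i / (1 + Σλ_ih_i)
Numerator: 0.26×999 + 0.33×547 + 0.26×584 = 592.1
Denominator: 1 + 0.26×12.5 + 0.33×12.2 + 0.26×19.6 = 13.37
R = 592.1/13.37 = 44.28 kJ/min

44.278 kJ/min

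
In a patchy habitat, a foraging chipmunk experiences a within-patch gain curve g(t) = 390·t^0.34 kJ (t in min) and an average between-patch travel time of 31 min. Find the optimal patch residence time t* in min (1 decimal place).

Maximise g(t)/(T+t): set derivative to zero → g'(t)(T+t) = g(t).
g'(t) = 0.34·390·t^-0.66. Setting 0.34·390·t^-0.66 = 390·t^0.34/(31+t) gives 0.34(31+t) = t, so 0.66·t = 0.34×31.
t* = 0.34×31/0.66 = 15.97 min.

16.0 min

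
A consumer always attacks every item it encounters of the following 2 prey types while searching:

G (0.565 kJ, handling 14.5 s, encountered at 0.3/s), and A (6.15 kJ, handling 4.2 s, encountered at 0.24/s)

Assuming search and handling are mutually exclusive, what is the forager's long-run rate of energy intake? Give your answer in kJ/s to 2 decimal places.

R = (0.3×0.565 + 0.24×6.15) / (1 + 0.3×14.5 + 0.24×4.2) = 1.645/6.358 = 0.2588 kJ/s.

0.26 kJ/s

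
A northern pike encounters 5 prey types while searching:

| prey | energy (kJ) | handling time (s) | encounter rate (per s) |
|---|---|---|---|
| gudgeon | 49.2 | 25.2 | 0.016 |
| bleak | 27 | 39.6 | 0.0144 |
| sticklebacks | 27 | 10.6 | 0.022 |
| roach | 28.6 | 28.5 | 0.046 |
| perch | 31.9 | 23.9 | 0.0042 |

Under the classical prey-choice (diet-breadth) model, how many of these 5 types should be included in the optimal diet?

4

Rank by E/h (kJ/s): sticklebacks 2.55, gudgeon 1.95, perch 1.33, roach 1, bleak 0.682. Include each in turn until the next type's E/h falls below the running intake rate.
Rate on top 1: 0.4817. gudgeon: 1.95 > 0.4817 → include.
Rate on top 2: 0.844. perch: 1.33 > 0.844 → include.
Rate on top 3: 0.8724. roach: 1 > 0.8724 → include.
Rate on top 4: 0.9288. bleak: 0.682 < 0.9288 → exclude; stop.
Optimal diet: sticklebacks, gudgeon, perch, roach — 4 of 5 types.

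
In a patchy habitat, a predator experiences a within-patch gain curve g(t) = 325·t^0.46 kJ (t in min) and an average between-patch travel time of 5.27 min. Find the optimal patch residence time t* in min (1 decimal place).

4.5 min

By the marginal value theorem, leave when the instantaneous gain rate g'(t) equals the habitat-wide average g(t)/(T + t).
g'(t) = 0.46·325·t^-0.54. Setting 0.46·325·t^-0.54 = 325·t^0.46/(5.27+t) gives 0.46(5.27+t) = t, so 0.54·t = 0.46×5.27.
t* = 0.46×5.27/0.54 = 4.489 min.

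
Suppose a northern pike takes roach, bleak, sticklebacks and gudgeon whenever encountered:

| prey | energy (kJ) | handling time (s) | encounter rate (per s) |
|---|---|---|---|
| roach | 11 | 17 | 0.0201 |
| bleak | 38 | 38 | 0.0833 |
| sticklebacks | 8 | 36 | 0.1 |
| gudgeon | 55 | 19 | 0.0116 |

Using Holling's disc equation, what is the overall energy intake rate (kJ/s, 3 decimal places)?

R = (0.0201×11 + 0.0833×38 + 0.1×8 + 0.0116×55) / (1 + 0.0201×17 + 0.0833×38 + 0.1×36 + 0.0116×19) = 4.824/8.328 = 0.5793 kJ/s.

0.579 kJ/s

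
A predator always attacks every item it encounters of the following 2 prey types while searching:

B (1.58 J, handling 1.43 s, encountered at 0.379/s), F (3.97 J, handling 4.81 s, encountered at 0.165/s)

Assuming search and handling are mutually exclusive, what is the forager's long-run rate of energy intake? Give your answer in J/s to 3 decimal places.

0.537 J/s

R = Σλ_iE_i / (1 + Σλ_ih_i)
Numerator: 0.379×1.58 + 0.165×3.97 = 1.254
Denominator: 1 + 0.379×1.43 + 0.165×4.81 = 2.336
R = 1.254/2.336 = 0.5368 J/s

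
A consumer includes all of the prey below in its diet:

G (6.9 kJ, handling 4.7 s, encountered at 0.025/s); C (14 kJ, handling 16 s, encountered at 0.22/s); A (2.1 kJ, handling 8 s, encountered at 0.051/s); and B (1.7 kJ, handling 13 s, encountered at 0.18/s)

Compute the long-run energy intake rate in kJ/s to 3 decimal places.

R = Σλ_iE_i / (1 + Σλ_ih_i)
Numerator: 0.025×6.9 + 0.22×14 + 0.051×2.1 + 0.18×1.7 = 3.666
Denominator: 1 + 0.025×4.7 + 0.22×16 + 0.051×8 + 0.18×13 = 7.385
R = 3.666/7.385 = 0.4963 kJ/s

0.496 kJ/s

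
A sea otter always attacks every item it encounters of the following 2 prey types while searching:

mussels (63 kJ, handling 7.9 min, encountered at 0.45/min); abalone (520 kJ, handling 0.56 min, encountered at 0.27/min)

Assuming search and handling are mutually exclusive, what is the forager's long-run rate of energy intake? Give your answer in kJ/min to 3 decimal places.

Energy encountered per unit search time: 0.45×63 + 0.27×520 = 168.8 kJ/min.
Handling time per unit search time: 0.45×7.9 + 0.27×0.56 = 3.706.
Rate = 168.8/(1 + 3.706) = 35.86 kJ/min.

35.857 kJ/min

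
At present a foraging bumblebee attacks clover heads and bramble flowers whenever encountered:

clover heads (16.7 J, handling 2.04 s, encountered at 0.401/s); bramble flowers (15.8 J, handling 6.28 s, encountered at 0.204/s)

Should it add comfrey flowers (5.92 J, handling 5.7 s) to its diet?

No

Current rate: (0.401×16.7 + 0.204×15.8)/(1 + 0.401×2.04 + 0.204×6.28) = 3.201 J/s.
comfrey flowers: E/h = 5.92/5.7 = 1.039 J/s.
1.039 < 3.201, so adding comfrey flowers would lower the average — exclude it.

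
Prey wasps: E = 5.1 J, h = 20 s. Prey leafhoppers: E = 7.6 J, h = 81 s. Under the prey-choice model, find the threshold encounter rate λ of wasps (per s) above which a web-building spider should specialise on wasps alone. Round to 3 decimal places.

The zero-one rule: include leafhoppers iff E₂/h₂ > λE₁/(1+λh₁). Equality gives the switch point.
λE₁h₂ = E₂ + λE₂h₁ ⇒ λ = E₂/(E₁h₂ − E₂h₁) = 7.6/(413.1 − 152) = 0.02911 per s.

0.029 per s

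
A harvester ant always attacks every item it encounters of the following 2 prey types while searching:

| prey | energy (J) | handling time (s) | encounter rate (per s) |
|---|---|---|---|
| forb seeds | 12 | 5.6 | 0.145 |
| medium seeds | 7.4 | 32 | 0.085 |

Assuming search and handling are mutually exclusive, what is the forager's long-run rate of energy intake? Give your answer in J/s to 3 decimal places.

R = Σλ_iE_i / (1 + Σλ_ih_i)
Numerator: 0.145×12 + 0.085×7.4 = 2.369
Denominator: 1 + 0.145×5.6 + 0.085×32 = 4.532
R = 2.369/4.532 = 0.5227 J/s

0.523 J/s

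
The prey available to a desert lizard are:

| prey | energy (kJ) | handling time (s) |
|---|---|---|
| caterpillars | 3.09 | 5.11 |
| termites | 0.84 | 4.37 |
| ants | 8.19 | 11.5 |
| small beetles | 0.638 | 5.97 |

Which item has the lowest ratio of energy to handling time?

In descending order of E/h:
ants: 8.19/11.5 = 0.712 kJ/s
caterpillars: 3.09/5.11 = 0.605 kJ/s
termites: 0.84/4.37 = 0.192 kJ/s
small beetles: 0.638/5.97 = 0.107 kJ/s

small beetles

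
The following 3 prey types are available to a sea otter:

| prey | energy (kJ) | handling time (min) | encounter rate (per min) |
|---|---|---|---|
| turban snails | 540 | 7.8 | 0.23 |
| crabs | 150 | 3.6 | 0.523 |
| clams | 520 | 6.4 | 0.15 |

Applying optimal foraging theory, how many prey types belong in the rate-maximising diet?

Profitabilities (E/h, kJ/min): clams 81.2, turban snails 69.2, crabs 41.7. Add prey in this order while the next type's profitability exceeds the intake rate on those already taken.
Rate on top 1: 39.8. turban snails: 69.2 > 39.8 → include.
Rate on top 2: 53.86. crabs: 41.7 < 53.86 → exclude; stop.
Optimal diet: clams, turban snails — 2 of 3 types.

2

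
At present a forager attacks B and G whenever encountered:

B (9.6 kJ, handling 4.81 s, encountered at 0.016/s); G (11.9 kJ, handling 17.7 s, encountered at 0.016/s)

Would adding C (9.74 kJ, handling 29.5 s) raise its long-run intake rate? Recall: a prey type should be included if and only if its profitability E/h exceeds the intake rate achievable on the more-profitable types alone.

Yes

On B and G alone, R = ΣλE/(1+Σλh) = 0.344/1.36 = 0.2529 kJ/s.
C: E/h = 9.74/29.5 = 0.3302 kJ/s.
Since 0.3302 > R, including C increases the long-run rate.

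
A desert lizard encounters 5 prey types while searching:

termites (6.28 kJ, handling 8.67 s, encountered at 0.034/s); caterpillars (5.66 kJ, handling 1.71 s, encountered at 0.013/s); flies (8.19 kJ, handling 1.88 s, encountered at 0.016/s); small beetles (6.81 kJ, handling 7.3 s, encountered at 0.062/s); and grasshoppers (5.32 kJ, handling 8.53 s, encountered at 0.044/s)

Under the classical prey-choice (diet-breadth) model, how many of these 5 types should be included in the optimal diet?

E/h in descending order: flies 4.36, caterpillars 3.31, small beetles 0.933, termites 0.724, grasshoppers 0.624 kJ/s. The optimal diet is the largest prefix of this list for which every included type satisfies E_i/h_i > R on the types above it.
Rate on top 1: 0.1272. caterpillars: 3.31 > 0.1272 → include.
Rate on top 2: 0.1944. small beetles: 0.933 > 0.1944 → include.
Rate on top 3: 0.4165. termites: 0.724 > 0.4165 → include.
Rate on top 4: 0.4669. grasshoppers: 0.624 > 0.4669 → include.
Optimal diet: flies, caterpillars, small beetles, termites, grasshoppers — 5 of 5 types.

5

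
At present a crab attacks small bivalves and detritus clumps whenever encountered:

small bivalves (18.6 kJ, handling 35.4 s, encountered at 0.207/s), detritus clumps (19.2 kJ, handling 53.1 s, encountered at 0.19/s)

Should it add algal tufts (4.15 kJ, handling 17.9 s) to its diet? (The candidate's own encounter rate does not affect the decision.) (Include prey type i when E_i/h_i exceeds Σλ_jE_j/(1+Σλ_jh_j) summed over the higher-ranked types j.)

Current rate: (0.207×18.6 + 0.19×19.2)/(1 + 0.207×35.4 + 0.19×53.1) = 0.4071 kJ/s.
Profitability of algal tufts: 4.15/17.9 = 0.2318 kJ/s.
0.2318 < 0.4071, so adding algal tufts would lower the average — exclude it.

No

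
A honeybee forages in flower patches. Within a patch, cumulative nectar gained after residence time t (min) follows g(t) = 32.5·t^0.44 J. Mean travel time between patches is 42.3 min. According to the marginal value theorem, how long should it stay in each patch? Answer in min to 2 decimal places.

33.24 min

Optimal t* satisfies g'(t*) = g(t*)/(T + t*).
g'(t) = 0.44·32.5·t^-0.56. Setting 0.44·32.5·t^-0.56 = 32.5·t^0.44/(42.3+t) gives 0.44(42.3+t) = t, so 0.56·t = 0.44×42.3.
t* = 0.44×42.3/0.56 = 33.24 min.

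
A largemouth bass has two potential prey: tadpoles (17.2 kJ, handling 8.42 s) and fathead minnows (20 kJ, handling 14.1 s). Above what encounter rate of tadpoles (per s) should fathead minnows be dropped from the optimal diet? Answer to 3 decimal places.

At the threshold, the rate on tadpoles alone equals the profitability of fathead minnows: λ·17.2/(1 + λ·8.42) = 20/14.1 = 1.418.
Rearranging, λ(17.2 − 1.418×8.42) = 1.418, so λ = 1.418/5.257 = 0.2698 per s.

0.270 per s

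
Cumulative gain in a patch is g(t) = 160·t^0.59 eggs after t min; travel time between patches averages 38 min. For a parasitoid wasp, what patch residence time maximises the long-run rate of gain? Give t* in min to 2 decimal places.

Optimal t* satisfies g'(t*) = g(t*)/(T + t*).
g'(t) = 0.59·160·t^-0.41. Setting 0.59·160·t^-0.41 = 160·t^0.59/(38+t) gives 0.59(38+t) = t, so 0.41·t = 0.59×38.
t* = 0.59×38/0.41 = 54.68 min.

54.68 min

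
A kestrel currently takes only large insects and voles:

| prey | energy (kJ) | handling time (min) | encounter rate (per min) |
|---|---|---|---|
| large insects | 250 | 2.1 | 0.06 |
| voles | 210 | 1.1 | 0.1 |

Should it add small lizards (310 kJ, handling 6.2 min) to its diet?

On large insects and voles alone, R = ΣλE/(1+Σλh) = 36/1.236 = 29.13 kJ/min.
small lizards: E/h = 310/6.2 = 50 kJ/min.
Since 50 > R, including small lizards increases the long-run rate.

Yes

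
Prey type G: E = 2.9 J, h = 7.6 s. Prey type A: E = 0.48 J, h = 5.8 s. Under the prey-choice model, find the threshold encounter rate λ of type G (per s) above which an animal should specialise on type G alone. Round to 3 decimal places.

0.036 per s

At the threshold, the rate on type G alone equals the profitability of type A: λ·2.9/(1 + λ·7.6) = 0.48/5.8 = 0.08276.
Rearranging, λ(2.9 − 0.08276×7.6) = 0.08276, so λ = 0.08276/2.271 = 0.03644 per s.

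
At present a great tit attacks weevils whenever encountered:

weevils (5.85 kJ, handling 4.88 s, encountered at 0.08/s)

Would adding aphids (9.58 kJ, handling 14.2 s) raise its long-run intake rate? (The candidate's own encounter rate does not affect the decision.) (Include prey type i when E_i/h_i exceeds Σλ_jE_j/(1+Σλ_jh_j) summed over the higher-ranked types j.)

Yes

On weevils alone, R = ΣλE/(1+Σλh) = 0.468/1.39 = 0.3366 kJ/s.
Profitability of aphids: 9.58/14.2 = 0.6746 kJ/s.
Since 0.6746 > R, including aphids increases the long-run rate.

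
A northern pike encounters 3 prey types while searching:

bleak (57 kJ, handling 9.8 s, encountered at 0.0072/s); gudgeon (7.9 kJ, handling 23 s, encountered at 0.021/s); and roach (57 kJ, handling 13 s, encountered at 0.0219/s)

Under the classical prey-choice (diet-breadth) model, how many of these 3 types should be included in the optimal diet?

2

Rank by E/h (kJ/s): bleak 5.82, roach 4.38, gudgeon 0.343. Include each in turn until the next type's E/h falls below the running intake rate.
Rate on top 1: 0.3834. roach: 4.38 > 0.3834 → include.
Rate on top 2: 1.224. gudgeon: 0.343 < 1.224 → exclude; stop.
Optimal diet: bleak, roach — 2 of 3 types.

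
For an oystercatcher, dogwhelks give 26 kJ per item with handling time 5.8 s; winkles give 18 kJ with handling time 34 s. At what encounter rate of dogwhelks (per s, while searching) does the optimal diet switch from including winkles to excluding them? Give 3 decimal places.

0.023 per s

Drop winkles once their profitability E₂/h₂ falls below the rate achievable on dogwhelks alone: E₂/h₂ = λE₁/(1 + λh₁).
Solve for λ: λE₁h₂ = E₂(1 + λh₁) → λ(E₁h₂ − E₂h₁) = E₂ → λ = E₂/(E₁h₂ − E₂h₁).
λ = 18/(26×34 − 18×5.8) = 18/779.6 = 0.02309 per s.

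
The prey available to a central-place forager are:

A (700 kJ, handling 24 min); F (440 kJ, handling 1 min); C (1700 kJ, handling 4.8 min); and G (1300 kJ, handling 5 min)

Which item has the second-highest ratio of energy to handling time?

C

Profitability E/h (kJ/min): A = 700/24 = 29.2, F = 440/1 = 440, C = 1700/4.8 = 354, G = 1300/5 = 260.
Ranked: F > C > G > A.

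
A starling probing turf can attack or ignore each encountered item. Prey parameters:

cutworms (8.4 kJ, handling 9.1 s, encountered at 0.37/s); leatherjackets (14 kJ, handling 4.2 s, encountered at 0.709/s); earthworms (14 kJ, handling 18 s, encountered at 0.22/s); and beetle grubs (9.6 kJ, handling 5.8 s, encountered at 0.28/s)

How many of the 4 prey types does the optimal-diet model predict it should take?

1

E/h in descending order: leatherjackets 3.33, beetle grubs 1.66, cutworms 0.923, earthworms 0.778 kJ/s. The optimal diet is the largest prefix of this list for which every included type satisfies E_i/h_i > R on the types above it.
Rate on top 1: 2.495. beetle grubs: 1.66 < 2.495 → exclude; stop.
Optimal diet: leatherjackets — 1 of 4 types.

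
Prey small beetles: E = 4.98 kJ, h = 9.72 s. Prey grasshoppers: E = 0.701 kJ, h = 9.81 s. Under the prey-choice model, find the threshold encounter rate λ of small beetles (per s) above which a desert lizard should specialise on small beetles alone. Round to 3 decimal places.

The zero-one rule: include grasshoppers iff E₂/h₂ > λE₁/(1+λh₁). Equality gives the switch point.
λE₁h₂ = E₂ + λE₂h₁ ⇒ λ = E₂/(E₁h₂ − E₂h₁) = 0.701/(48.85 − 6.814) = 0.01667 per s.

0.017 per s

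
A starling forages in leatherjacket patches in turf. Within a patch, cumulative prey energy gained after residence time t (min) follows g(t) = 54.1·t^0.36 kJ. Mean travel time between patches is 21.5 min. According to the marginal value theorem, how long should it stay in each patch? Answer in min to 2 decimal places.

12.09 min

Maximise g(t)/(T+t): set derivative to zero → g'(t)(T+t) = g(t).
g'(t) = 0.36·54.1·t^-0.64. Setting 0.36·54.1·t^-0.64 = 54.1·t^0.36/(21.5+t) gives 0.36(21.5+t) = t, so 0.64·t = 0.36×21.5.
t* = 0.36×21.5/0.64 = 12.09 min.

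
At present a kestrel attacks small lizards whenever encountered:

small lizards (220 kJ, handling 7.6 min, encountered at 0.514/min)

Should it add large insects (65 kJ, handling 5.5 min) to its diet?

Current rate: (0.514×220)/(1 + 0.514×7.6) = 23.05 kJ/min.
Profitability of large insects: 65/5.5 = 11.82 kJ/min.
11.82 < 23.05, so adding large insects would lower the average — exclude it.

No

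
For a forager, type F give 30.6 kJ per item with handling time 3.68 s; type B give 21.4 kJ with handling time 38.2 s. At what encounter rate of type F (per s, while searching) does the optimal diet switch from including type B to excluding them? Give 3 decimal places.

Drop type B once their profitability E₂/h₂ falls below the rate achievable on type F alone: E₂/h₂ = λE₁/(1 + λh₁).
Solve for λ: λE₁h₂ = E₂(1 + λh₁) → λ(E₁h₂ − E₂h₁) = E₂ → λ = E₂/(E₁h₂ − E₂h₁).
λ = 21.4/(30.6×38.2 − 21.4×3.68) = 21.4/1090 = 0.01963 per s.

0.020 per s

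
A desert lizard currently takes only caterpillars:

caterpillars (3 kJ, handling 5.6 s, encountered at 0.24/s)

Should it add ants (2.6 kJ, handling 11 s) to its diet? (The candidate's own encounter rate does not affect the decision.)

Current rate: (0.24×3)/(1 + 0.24×5.6) = 0.3072 kJ/s.
ants: E/h = 2.6/11 = 0.2364 kJ/s.
Since 0.2364 < R, time spent handling ants is better spent searching.

No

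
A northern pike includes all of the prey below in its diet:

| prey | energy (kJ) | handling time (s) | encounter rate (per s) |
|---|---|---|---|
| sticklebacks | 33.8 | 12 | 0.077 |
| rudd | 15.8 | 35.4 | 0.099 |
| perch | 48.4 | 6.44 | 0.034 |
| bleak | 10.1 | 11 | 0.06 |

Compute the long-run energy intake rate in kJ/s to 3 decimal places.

1.018 kJ/s

R = Σλ_iE_i / (1 + Σλ_ih_i)
Numerator: 0.077×33.8 + 0.099×15.8 + 0.034×48.4 + 0.06×10.1 = 6.418
Denominator: 1 + 0.077×12 + 0.099×35.4 + 0.034×6.44 + 0.06×11 = 6.308
R = 6.418/6.308 = 1.018 kJ/s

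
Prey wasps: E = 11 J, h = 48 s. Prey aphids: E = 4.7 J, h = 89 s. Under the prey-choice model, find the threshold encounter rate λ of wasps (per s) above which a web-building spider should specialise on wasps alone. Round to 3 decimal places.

Drop aphids once their profitability E₂/h₂ falls below the rate achievable on wasps alone: E₂/h₂ = λE₁/(1 + λh₁).
Solve for λ: λE₁h₂ = E₂(1 + λh₁) → λ(E₁h₂ − E₂h₁) = E₂ → λ = E₂/(E₁h₂ − E₂h₁).
λ = 4.7/(11×89 − 4.7×48) = 4.7/753.4 = 0.006238 per s.

0.006 per s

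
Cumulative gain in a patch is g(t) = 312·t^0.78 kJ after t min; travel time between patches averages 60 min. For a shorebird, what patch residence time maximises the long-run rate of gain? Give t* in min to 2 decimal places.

Optimal t* satisfies g'(t*) = g(t*)/(T + t*).
g'(t) = 0.78·312·t^-0.22. Setting 0.78·312·t^-0.22 = 312·t^0.78/(60+t) gives 0.78(60+t) = t, so 0.22·t = 0.78×60.
t* = 0.78×60/0.22 = 212.7 min.

212.73 min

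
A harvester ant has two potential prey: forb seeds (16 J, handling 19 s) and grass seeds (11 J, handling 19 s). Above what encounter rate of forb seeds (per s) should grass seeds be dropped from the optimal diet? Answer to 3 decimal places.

The zero-one rule: include grass seeds iff E₂/h₂ > λE₁/(1+λh₁). Equality gives the switch point.
λE₁h₂ = E₂ + λE₂h₁ ⇒ λ = E₂/(E₁h₂ − E₂h₁) = 11/(304 − 209) = 0.1158 per s.

0.116 per s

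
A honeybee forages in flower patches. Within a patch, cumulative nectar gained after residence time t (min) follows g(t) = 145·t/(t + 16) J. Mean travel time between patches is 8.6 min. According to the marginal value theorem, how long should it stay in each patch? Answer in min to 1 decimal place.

Maximise g(t)/(T+t): set derivative to zero → g'(t)(T+t) = g(t).
g'(t) = 145·16/(t + 16)². Setting 145·16/(t+16)² = 145t/[(t+16)(8.6+t)] gives 16(8.6+t) = t(t+16), so t² = 16×8.6 = 137.6.
t* = √137.6 = 11.73 min.

11.7 min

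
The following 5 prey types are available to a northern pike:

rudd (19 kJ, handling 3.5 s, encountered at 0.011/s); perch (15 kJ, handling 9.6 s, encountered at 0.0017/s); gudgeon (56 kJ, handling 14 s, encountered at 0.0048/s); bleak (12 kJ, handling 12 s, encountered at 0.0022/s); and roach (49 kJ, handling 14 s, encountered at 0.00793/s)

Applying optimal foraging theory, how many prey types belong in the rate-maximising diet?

Profitabilities (E/h, kJ/s): rudd 5.43, gudgeon 4, roach 3.5, perch 1.56, bleak 1. Add prey in this order while the next type's profitability exceeds the intake rate on those already taken.
Rate on top 1: 0.2013. gudgeon: 4 > 0.2013 → include.
Rate on top 2: 0.4321. roach: 3.5 > 0.4321 → include.
Rate on top 3: 0.7121. perch: 1.56 > 0.7121 → include.
Rate on top 4: 0.7233. bleak: 1 > 0.7233 → include.
Optimal diet: rudd, gudgeon, roach, perch, bleak — 5 of 5 types.

5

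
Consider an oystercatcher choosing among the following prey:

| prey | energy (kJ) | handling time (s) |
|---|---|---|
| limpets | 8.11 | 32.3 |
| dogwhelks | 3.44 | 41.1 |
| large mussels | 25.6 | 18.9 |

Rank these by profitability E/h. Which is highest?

Profitability E/h (kJ/s): limpets = 8.11/32.3 = 0.251, dogwhelks = 3.44/41.1 = 0.0837, large mussels = 25.6/18.9 = 1.35.
Ranked: large mussels > limpets > dogwhelks.

large mussels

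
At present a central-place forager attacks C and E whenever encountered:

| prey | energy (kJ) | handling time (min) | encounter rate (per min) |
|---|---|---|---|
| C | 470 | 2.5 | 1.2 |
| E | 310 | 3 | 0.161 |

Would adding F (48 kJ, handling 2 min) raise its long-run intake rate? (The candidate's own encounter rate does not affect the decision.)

Intake rate on the current diet: R = (1.2×470 + 0.161×310) / (1 + 1.2×2.5 + 0.161×3) = 613.9/4.483 = 136.9 kJ/min.
F: E/h = 48/2 = 24 kJ/min.
24 < 136.9, so adding F would lower the average — exclude it.

No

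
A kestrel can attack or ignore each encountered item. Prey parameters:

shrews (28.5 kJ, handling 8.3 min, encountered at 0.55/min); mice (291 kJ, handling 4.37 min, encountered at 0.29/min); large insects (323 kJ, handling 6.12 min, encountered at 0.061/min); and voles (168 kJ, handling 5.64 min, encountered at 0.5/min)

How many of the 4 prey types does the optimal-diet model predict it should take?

Rank by E/h (kJ/min): mice 66.6, large insects 52.8, voles 29.8, shrews 3.43. Include each in turn until the next type's E/h falls below the running intake rate.
Rate on top 1: 37.22. large insects: 52.8 > 37.22 → include.
Rate on top 2: 39.42. voles: 29.8 < 39.42 → exclude; stop.
Optimal diet: mice, large insects — 2 of 4 types.

2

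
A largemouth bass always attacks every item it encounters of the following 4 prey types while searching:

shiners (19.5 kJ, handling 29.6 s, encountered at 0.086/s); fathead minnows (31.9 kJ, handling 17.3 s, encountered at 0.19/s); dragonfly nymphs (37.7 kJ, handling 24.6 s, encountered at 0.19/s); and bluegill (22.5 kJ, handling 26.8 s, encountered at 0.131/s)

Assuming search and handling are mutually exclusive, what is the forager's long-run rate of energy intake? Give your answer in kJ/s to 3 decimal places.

Energy encountered per unit search time: 0.086×19.5 + 0.19×31.9 + 0.19×37.7 + 0.131×22.5 = 17.85 kJ/s.
Handling time per unit search time: 0.086×29.6 + 0.19×17.3 + 0.19×24.6 + 0.131×26.8 = 14.02.
Rate = 17.85/(1 + 14.02) = 1.189 kJ/s.

1.189 kJ/s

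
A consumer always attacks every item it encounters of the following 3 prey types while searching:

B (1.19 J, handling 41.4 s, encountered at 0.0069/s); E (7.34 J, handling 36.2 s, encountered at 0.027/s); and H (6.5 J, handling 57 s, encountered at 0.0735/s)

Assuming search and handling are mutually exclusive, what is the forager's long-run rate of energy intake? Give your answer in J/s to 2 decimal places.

Energy encountered per unit search time: 0.0069×1.19 + 0.027×7.34 + 0.0735×6.5 = 0.6841 J/s.
Handling time per unit search time: 0.0069×41.4 + 0.027×36.2 + 0.0735×57 = 5.453.
Rate = 0.6841/(1 + 5.453) = 0.106 J/s.

0.11 J/s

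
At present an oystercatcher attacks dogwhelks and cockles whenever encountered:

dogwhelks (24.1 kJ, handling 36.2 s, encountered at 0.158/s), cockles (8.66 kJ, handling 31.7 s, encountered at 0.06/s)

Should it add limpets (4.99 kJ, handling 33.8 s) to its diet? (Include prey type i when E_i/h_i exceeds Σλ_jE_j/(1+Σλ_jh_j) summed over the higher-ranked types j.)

Intake rate on the current diet: R = (0.158×24.1 + 0.06×8.66) / (1 + 0.158×36.2 + 0.06×31.7) = 4.327/8.622 = 0.5019 kJ/s.
limpets: E/h = 4.99/33.8 = 0.1476 kJ/s.
0.1476 < 0.5019, so adding limpets would lower the average — exclude it.

No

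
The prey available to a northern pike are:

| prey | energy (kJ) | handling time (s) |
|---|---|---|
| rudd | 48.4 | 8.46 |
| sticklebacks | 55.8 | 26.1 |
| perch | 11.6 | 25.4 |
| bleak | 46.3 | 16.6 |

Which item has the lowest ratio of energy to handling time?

In descending order of E/h:
rudd: 48.4/8.46 = 5.72 kJ/s
bleak: 46.3/16.6 = 2.79 kJ/s
sticklebacks: 55.8/26.1 = 2.14 kJ/s
perch: 11.6/25.4 = 0.457 kJ/s

perch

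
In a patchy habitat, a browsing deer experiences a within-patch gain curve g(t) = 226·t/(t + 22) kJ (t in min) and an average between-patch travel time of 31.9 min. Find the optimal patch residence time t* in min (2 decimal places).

26.49 min

Optimal t* satisfies g'(t*) = g(t*)/(T + t*).
g'(t) = 226·22/(t + 22)². Setting 226·22/(t+22)² = 226t/[(t+22)(31.9+t)] gives 22(31.9+t) = t(t+22), so t² = 22×31.9 = 701.8.
t* = √701.8 = 26.49 min.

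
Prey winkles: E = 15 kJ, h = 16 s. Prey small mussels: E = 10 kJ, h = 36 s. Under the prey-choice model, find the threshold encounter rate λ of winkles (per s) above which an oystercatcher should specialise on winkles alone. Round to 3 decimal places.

0.026 per s

At the threshold, the rate on winkles alone equals the profitability of small mussels: λ·15/(1 + λ·16) = 10/36 = 0.2778.
Rearranging, λ(15 − 0.2778×16) = 0.2778, so λ = 0.2778/10.56 = 0.02632 per s.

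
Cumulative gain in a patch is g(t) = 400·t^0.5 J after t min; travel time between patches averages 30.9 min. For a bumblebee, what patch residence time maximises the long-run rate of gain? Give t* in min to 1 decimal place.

30.9 min

Maximise g(t)/(T+t): set derivative to zero → g'(t)(T+t) = g(t).
g'(t) = 0.5·400·t^-0.5. Setting 0.5·400·t^-0.5 = 400·t^0.5/(30.9+t) gives 0.5(30.9+t) = t, so 0.50·t = 0.5×30.9.
t* = 0.5×30.9/0.50 = 30.9 min.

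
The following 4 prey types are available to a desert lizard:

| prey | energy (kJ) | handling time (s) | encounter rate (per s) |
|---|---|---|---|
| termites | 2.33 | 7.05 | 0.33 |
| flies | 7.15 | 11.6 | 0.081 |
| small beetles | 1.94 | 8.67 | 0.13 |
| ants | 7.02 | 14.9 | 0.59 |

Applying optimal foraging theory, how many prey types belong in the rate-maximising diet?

E/h in descending order: flies 0.616, ants 0.471, termites 0.33, small beetles 0.224 kJ/s. The optimal diet is the largest prefix of this list for which every included type satisfies E_i/h_i > R on the types above it.
Rate on top 1: 0.2986. ants: 0.471 > 0.2986 → include.
Rate on top 2: 0.44. termites: 0.33 < 0.44 → exclude; stop.
Optimal diet: flies, ants — 2 of 4 types.

2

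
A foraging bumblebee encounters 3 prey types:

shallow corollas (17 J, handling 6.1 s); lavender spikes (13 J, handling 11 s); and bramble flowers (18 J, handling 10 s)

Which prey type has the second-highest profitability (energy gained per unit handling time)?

bramble flowers

Profitability E/h (J/s): shallow corollas = 17/6.1 = 2.79, lavender spikes = 13/11 = 1.18, bramble flowers = 18/10 = 1.8.
Ranked: shallow corollas > bramble flowers > lavender spikes.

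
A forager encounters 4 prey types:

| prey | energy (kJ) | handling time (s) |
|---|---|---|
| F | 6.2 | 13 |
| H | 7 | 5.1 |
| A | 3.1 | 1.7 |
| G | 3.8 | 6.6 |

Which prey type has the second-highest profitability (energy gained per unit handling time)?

H

Profitability E/h (kJ/s): F = 6.2/13 = 0.477, H = 7/5.1 = 1.37, A = 3.1/1.7 = 1.82, G = 3.8/6.6 = 0.576.
Ranked: A > H > G > F.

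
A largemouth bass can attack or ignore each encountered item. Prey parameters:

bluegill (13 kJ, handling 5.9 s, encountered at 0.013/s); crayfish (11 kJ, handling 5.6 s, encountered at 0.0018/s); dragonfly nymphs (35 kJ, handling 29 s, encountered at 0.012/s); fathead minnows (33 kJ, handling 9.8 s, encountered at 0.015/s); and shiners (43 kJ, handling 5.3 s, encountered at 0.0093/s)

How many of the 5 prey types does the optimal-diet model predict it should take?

5

Rank by E/h (kJ/s): shiners 8.11, fathead minnows 3.37, bluegill 2.2, crayfish 1.96, dragonfly nymphs 1.21. Include each in turn until the next type's E/h falls below the running intake rate.
Rate on top 1: 0.3811. fathead minnows: 3.37 > 0.3811 → include.
Rate on top 2: 0.7481. bluegill: 2.2 > 0.7481 → include.
Rate on top 3: 0.8357. crayfish: 1.96 > 0.8357 → include.
Rate on top 4: 0.8446. dragonfly nymphs: 1.21 > 0.8446 → include.
Optimal diet: shiners, fathead minnows, bluegill, crayfish, dragonfly nymphs — 5 of 5 types.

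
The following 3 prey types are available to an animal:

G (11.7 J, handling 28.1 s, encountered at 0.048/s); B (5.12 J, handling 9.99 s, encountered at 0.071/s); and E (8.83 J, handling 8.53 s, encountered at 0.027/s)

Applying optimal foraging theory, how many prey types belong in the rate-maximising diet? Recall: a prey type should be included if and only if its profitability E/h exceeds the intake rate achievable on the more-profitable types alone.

Profitabilities (E/h, J/s): E 1.04, B 0.513, G 0.416. Add prey in this order while the next type's profitability exceeds the intake rate on those already taken.
Rate on top 1: 0.1938. B: 0.513 > 0.1938 → include.
Rate on top 2: 0.3103. G: 0.416 > 0.3103 → include.
Optimal diet: E, B, G — 3 of 3 types.

3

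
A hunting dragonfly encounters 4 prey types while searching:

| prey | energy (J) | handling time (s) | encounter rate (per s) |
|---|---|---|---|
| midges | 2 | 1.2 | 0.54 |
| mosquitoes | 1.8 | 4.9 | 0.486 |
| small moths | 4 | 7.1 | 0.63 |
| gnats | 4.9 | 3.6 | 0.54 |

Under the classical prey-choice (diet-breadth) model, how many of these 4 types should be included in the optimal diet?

E/h in descending order: midges 1.67, gnats 1.36, small moths 0.563, mosquitoes 0.367 J/s. The optimal diet is the largest prefix of this list for which every included type satisfies E_i/h_i > R on the types above it.
Rate on top 1: 0.6553. gnats: 1.36 > 0.6553 → include.
Rate on top 2: 1.037. small moths: 0.563 < 1.037 → exclude; stop.
Optimal diet: midges, gnats — 2 of 4 types.

2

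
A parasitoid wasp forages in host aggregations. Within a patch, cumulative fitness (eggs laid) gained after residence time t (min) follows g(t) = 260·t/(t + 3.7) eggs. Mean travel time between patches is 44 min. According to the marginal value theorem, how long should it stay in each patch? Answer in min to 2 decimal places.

By the marginal value theorem, leave when the instantaneous gain rate g'(t) equals the habitat-wide average g(t)/(T + t).
g'(t) = 260·3.7/(t + 3.7)². Setting 260·3.7/(t+3.7)² = 260t/[(t+3.7)(44+t)] gives 3.7(44+t) = t(t+3.7), so t² = 3.7×44 = 162.8.
t* = √162.8 = 12.76 min.

12.76 min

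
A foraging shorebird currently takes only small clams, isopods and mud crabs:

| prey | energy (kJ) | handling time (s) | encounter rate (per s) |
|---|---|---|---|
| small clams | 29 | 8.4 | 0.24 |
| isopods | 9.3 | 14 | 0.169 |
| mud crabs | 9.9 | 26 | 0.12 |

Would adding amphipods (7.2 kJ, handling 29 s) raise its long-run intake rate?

On small clams, isopods and mud crabs alone, R = ΣλE/(1+Σλh) = 9.72/8.502 = 1.143 kJ/s.
amphipods: E/h = 7.2/29 = 0.2483 kJ/s.
0.2483 < 1.143, so adding amphipods would lower the average — exclude it.

No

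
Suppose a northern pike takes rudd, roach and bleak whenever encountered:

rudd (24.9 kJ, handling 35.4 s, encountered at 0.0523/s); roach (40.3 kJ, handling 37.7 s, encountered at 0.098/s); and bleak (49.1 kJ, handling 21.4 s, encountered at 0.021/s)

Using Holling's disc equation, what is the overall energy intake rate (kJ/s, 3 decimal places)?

Energy encountered per unit search time: 0.0523×24.9 + 0.098×40.3 + 0.021×49.1 = 6.283 kJ/s.
Handling time per unit search time: 0.0523×35.4 + 0.098×37.7 + 0.021×21.4 = 5.995.
Rate = 6.283/(1 + 5.995) = 0.8981 kJ/s.

0.898 kJ/s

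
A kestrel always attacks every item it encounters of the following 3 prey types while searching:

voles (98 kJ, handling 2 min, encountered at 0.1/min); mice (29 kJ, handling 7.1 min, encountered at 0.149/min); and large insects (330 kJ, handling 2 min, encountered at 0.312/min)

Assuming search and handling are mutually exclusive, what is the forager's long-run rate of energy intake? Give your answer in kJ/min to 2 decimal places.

R = (0.1×98 + 0.149×29 + 0.312×330) / (1 + 0.1×2 + 0.149×7.1 + 0.312×2) = 117.1/2.882 = 40.63 kJ/min.

40.63 kJ/min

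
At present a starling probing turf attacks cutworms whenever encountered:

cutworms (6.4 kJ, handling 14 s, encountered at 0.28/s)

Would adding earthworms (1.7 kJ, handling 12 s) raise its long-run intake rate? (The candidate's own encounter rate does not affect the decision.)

No

Current rate: (0.28×6.4)/(1 + 0.28×14) = 0.3642 kJ/s.
earthworms: E/h = 1.7/12 = 0.1417 kJ/s.
Since 0.1417 < R, time spent handling earthworms is better spent searching.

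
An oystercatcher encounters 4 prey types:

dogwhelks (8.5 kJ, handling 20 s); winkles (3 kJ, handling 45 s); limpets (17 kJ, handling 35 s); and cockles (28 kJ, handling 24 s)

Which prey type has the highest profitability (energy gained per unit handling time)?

Profitability E/h (kJ/s): dogwhelks = 8.5/20 = 0.425, winkles = 3/45 = 0.0667, limpets = 17/35 = 0.486, cockles = 28/24 = 1.17.
Ranked: cockles > limpets > dogwhelks > winkles.

cockles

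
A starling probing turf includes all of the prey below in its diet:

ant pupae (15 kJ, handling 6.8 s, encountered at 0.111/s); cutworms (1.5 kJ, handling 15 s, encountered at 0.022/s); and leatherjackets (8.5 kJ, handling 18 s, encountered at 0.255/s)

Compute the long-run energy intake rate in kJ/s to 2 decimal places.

Energy encountered per unit search time: 0.111×15 + 0.022×1.5 + 0.255×8.5 = 3.865 kJ/s.
Handling time per unit search time: 0.111×6.8 + 0.022×15 + 0.255×18 = 5.675.
Rate = 3.865/(1 + 5.675) = 0.5791 kJ/s.

0.58 kJ/s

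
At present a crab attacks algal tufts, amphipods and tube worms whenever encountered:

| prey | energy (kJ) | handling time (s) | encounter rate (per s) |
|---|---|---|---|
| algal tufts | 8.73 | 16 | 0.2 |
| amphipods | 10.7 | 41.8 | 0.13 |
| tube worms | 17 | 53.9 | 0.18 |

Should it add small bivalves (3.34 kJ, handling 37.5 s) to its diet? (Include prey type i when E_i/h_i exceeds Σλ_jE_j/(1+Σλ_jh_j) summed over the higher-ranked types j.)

No

Current rate: (0.2×8.73 + 0.13×10.7 + 0.18×17)/(1 + 0.2×16 + 0.13×41.8 + 0.18×53.9) = 0.3205 kJ/s.
Profitability of small bivalves: 3.34/37.5 = 0.08907 kJ/s.
Since 0.08907 < R, time spent handling small bivalves is better spent searching.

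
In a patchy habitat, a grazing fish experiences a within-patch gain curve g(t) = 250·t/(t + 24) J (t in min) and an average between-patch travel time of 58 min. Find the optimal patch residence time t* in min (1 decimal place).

37.3 min

Optimal t* satisfies g'(t*) = g(t*)/(T + t*).
g'(t) = 250·24/(t + 24)². Setting 250·24/(t+24)² = 250t/[(t+24)(58+t)] gives 24(58+t) = t(t+24), so t² = 24×58 = 1392.
t* = √1392 = 37.31 min.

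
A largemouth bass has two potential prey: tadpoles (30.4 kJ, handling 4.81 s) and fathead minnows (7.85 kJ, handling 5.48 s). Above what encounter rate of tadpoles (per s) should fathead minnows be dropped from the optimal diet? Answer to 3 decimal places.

The zero-one rule: include fathead minnows iff E₂/h₂ > λE₁/(1+λh₁). Equality gives the switch point.
λE₁h₂ = E₂ + λE₂h₁ ⇒ λ = E₂/(E₁h₂ − E₂h₁) = 7.85/(166.6 − 37.76) = 0.06093 per s.

0.061 per s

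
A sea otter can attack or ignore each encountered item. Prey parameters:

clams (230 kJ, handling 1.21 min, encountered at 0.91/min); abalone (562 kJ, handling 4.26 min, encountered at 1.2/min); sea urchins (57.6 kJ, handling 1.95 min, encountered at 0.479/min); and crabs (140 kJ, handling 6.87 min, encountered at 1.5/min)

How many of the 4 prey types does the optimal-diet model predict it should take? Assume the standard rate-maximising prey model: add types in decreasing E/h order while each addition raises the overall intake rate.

Rank by E/h (kJ/min): clams 190, abalone 132, sea urchins 29.5, crabs 20.4. Include each in turn until the next type's E/h falls below the running intake rate.
Rate on top 1: 99.61. abalone: 132 > 99.61 → include.
Rate on top 2: 122.5. sea urchins: 29.5 < 122.5 → exclude; stop.
Optimal diet: clams, abalone — 2 of 4 types.

2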